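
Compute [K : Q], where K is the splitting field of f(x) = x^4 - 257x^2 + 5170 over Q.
[K : Q] = 4

Solving the quadratic in x^2: x^2 = (257 ± √(257^2 - 4·5170))/2 = (257 ± √45369)/2 = (257 ± 213)/2, giving x^2 = 22 or x^2 = 235. So f(x) = (x^2 - 22)(x^2 - 235) and the roots of f are ±√22, ±√235. Hence the splitting field is K = Q(√22, √235). Since 22 and 235 are distinct squarefree integers > 1, their product 5170 is not a perfect square, so √235 ∉ Q(√22). By the tower law [K:Q] = [Q(√22,√235):Q(√22)] · [Q(√22):Q] = 2 · 2 = 4.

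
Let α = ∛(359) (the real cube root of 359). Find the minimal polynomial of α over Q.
m_α(x) = x^3 - 359

α satisfies α^3 = 359, so x^3 - 359 annihilates α. By the rational root test, a rational root p/q (in lowest terms) of x^3 - 359 would satisfy p^3 = 359 q^3, forcing q = 1 and p^3 = 359; but 359 is not a perfect cube, contradiction. A monic cubic over Q with no rational root is irreducible (any nontrivial factorization would include a linear factor). Hence x^3 - 359 is the minimal polynomial of α, and in particular [Q(α):Q] = 3.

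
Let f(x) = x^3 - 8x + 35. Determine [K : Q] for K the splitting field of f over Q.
[K : Q] = 6

By the rational root test, any rational root of the monic integer polynomial f(x) = x^3 - 8x + 35 must be an integer dividing the constant term 35, i.e. one of ±{1, 5, 7, 35}. Evaluating: f(1) = 28, f(-1) = 42, f(5) = 120, f(-5) = -50, f(7) = 322, f(-7) = -252, f(35) = 42630, f(-35) = -42560; none is 0, so f has no rational root and is therefore irreducible over Q (a cubic with no linear factor over a field is irreducible). For an irreducible cubic, the Galois group is A_3 or S_3 according as the discriminant disc(f) = -4a^3 - 27b^2 = -4·(-8)^3 - 27·(35)^2 = -31027 is or is not a square in Q. Here disc(f) = -31027 is not a perfect square in Q, so the Galois group of f over Q is not contained in A_3 and must be all of S_3. The splitting field has degree |S_3| = 6 over Q, so [K : Q] = 6.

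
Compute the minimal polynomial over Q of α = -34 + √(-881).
m_α(x) = x^2 + 68x + 2037

From α + 34 = √(-881), squaring gives (α + 34)^2 = -881, i.e. α^2 + 68α + 1156 = -881, so α^2 + 68α + 2037 = 0. The discriminant of x^2 + 68x + 2037 is (68)^2 - 4·(2037) = 4624 - 8148 = -3524, and 4·(-881) is not a perfect square in Q since -881 is squarefree and ≠ 1. Hence x^2 + 68x + 2037 is irreducible over Q and is the minimal polynomial of α.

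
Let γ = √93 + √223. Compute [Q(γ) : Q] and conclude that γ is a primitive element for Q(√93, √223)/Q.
[Q(γ) : Q] = 4 (equivalently, Q(γ) = Q(√93, √223))

Obviously Q(γ) ⊆ Q(√93, √223), and [Q(√93, √223):Q] = 4 (since 93, 223 are distinct squarefree integers > 1 with 20739 not a perfect square). To show equality we compute the minimal polynomial of γ. From γ = √93 + √223: γ^2 = 93 + 2√(20739) + 223 = 316 + 2√(20739), so γ^2 - 316 = 2√(20739); squaring, (γ^2 - 316)^2 = 4·20739, i.e. γ^4 - 632γ^2 + 99856 - 82956 = 0, i.e. γ^4 - 632γ^2 + 16900 = 0. So γ is a root of x^4 - 632x^2 + 16900. This polynomial is irreducible over Q: it has no rational root (each ±√93 ± √223 is irrational), and any factorization into two quadratics over Q would force √(20739) ∈ Q (pairing opposite roots) or √93, √223 ∈ Q (other pairings), all impossible. Hence [Q(γ):Q] = 4 = [Q(√93, √223):Q], so Q(γ) = Q(√93, √223).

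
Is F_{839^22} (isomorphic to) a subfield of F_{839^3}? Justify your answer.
No: F_{839^22} is not a subfield of F_{839^3}

F_{p^m} embeds in F_{p^n} iff m | n. Here 22 ∤ 3 (since 3 = 0·22 + 3 with remainder 3 ≠ 0), so F_{839^22} is not a subfield of F_{839^3}. Equivalently: if it were, the tower law would give 22 = [F_{839^22}:F_839] dividing [F_{839^3}:F_839] = 3, contradiction.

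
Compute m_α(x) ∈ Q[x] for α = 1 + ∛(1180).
m_α(x) = x^3 - 3x^2 + 3x - 1181

Set β = α - 1 = ∛(1180), so β^3 = 1180. Then (α - 1)^3 - 1180 = 0, i.e. α is a root of g(x) = (x - 1)^3 - 1180 = x^3 - 3x^2 + 3x - 1181. Since g(x) = h(x - 1) where h(x) = x^3 - 1180, and h is irreducible over Q (because 1180 is not a perfect cube, so h has no rational root, and a monic cubic with no rational root is irreducible), g is also irreducible (irreducibility is preserved under the substitution x → x - 1). Hence m_α(x) = x^3 - 3x^2 + 3x - 1181.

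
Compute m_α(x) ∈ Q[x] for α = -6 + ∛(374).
m_α(x) = x^3 + 18x^2 + 108x - 158

Set β = α + 6 = ∛(374), so β^3 = 374. Then (α + 6)^3 - 374 = 0, i.e. α is a root of g(x) = (x + 6)^3 - 374 = x^3 + 18x^2 + 108x - 158. Since g(x) = h(x + 6) where h(x) = x^3 - 374, and h is irreducible over Q (because 374 is not a perfect cube, so h has no rational root, and a monic cubic with no rational root is irreducible), g is also irreducible (irreducibility is preserved under the substitution x → x + 6). Hence m_α(x) = x^3 + 18x^2 + 108x - 158.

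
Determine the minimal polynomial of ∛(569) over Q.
m_α(x) = x^3 - 569

α satisfies α^3 = 569, so x^3 - 569 annihilates α. By the rational root test, a rational root p/q (in lowest terms) of x^3 - 569 would satisfy p^3 = 569 q^3, forcing q = 1 and p^3 = 569; but 569 is not a perfect cube, contradiction. A monic cubic over Q with no rational root is irreducible (any nontrivial factorization would include a linear factor). Hence x^3 - 569 is the minimal polynomial of α, and in particular [Q(α):Q] = 3.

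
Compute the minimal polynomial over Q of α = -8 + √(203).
m_α(x) = x^2 + 16x - 139

From α + 8 = √(203), squaring gives (α + 8)^2 = 203, i.e. α^2 + 16α + 64 = 203, so α^2 + 16α - 139 = 0. The discriminant of x^2 + 16x - 139 is (16)^2 - 4·(-139) = 256 + 556 = 812, and 4·(203) is not a perfect square in Q since 203 is squarefree and ≠ 1. Hence x^2 + 16x - 139 is irreducible over Q and is the minimal polynomial of α.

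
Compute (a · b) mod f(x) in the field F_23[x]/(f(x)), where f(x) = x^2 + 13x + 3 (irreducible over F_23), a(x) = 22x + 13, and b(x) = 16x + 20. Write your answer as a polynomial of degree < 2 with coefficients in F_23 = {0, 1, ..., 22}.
a · b ≡ 5x + 9 (mod f(x))

Multiply in F_23[x]: a(x)·b(x) = (22x + 13)·(16x + 20) = 7x^2 + 4x + 7. This has degree ≥ 2, so divide by f(x) over F_23: 7x^2 + 4x + 7 = (7)·(x^2 + 13x + 3) + (5x + 9). Hence a·b ≡ 5x + 9 (mod f). (F_23[x]/(f) is a field with 23^2 = 529 elements since f is irreducible of degree 2.)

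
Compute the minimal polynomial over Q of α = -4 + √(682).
m_α(x) = x^2 + 8x - 666

From α + 4 = √(682), squaring gives (α + 4)^2 = 682, i.e. α^2 + 8α + 16 = 682, so α^2 + 8α - 666 = 0. The discriminant of x^2 + 8x - 666 is (8)^2 - 4·(-666) = 64 + 2664 = 2728, and 4·(682) is not a perfect square in Q since 682 is squarefree and ≠ 1. Hence x^2 + 8x - 666 is irreducible over Q and is the minimal polynomial of α.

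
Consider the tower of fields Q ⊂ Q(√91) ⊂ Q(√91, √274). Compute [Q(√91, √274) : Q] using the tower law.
[Q(√91, √274) : Q] = 4

[Q(√91):Q] = 2 (min poly x^2 - 91, irreducible since 91 is squarefree > 1). For the top step, suppose √274 ∈ Q(√91), say √274 = c + d√91 with c, d ∈ Q. Squaring: 274 = c^2 + 91d^2 + 2cd√91. Since √91 ∉ Q this forces 2cd = 0. If d = 0 then √274 = c ∈ Q, contradicting 274 squarefree > 1. If c = 0 then 274 = 91d^2, so 91·274 = (91d)^2 is a perfect square in Q — but 91·274 = 24934 is not a perfect square (since 91 and 274 are distinct squarefree integers). Contradiction. Hence √274 ∉ Q(√91), so x^2 - 274 stays irreducible over Q(√91) and [Q(√91, √274) : Q(√91)] = 2. By the tower law, [Q(√91, √274) : Q] = 2 · 2 = 4.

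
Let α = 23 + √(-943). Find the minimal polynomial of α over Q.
m_α(x) = x^2 - 46x + 1472

From α - 23 = √(-943), squaring gives (α - 23)^2 = -943, i.e. α^2 - 46α + 529 = -943, so α^2 - 46α + 1472 = 0. The discriminant of x^2 - 46x + 1472 is (-46)^2 - 4·(1472) = 2116 - 5888 = -3772, and 4·(-943) is not a perfect square in Q since -943 is squarefree and ≠ 1. Hence x^2 - 46x + 1472 is irreducible over Q and is the minimal polynomial of α.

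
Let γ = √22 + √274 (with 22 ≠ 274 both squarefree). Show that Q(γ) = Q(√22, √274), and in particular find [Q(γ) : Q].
[Q(γ) : Q] = 4 (equivalently, Q(γ) = Q(√22, √274))

Obviously Q(γ) ⊆ Q(√22, √274), and [Q(√22, √274):Q] = 4 (since 22, 274 are distinct squarefree integers > 1 with 6028 not a perfect square). To show equality we compute the minimal polynomial of γ. From γ = √22 + √274: γ^2 = 22 + 2√(6028) + 274 = 296 + 2√(6028), so γ^2 - 296 = 2√(6028); squaring, (γ^2 - 296)^2 = 4·6028, i.e. γ^4 - 592γ^2 + 87616 - 24112 = 0, i.e. γ^4 - 592γ^2 + 63504 = 0. So γ is a root of x^4 - 592x^2 + 63504. This polynomial is irreducible over Q: it has no rational root (each ±√22 ± √274 is irrational), and any factorization into two quadratics over Q would force √(6028) ∈ Q (pairing opposite roots) or √22, √274 ∈ Q (other pairings), all impossible. Hence [Q(γ):Q] = 4 = [Q(√22, √274):Q], so Q(γ) = Q(√22, √274).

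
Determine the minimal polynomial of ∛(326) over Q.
m_α(x) = x^3 - 326

α satisfies α^3 = 326, so x^3 - 326 annihilates α. By the rational root test, a rational root p/q (in lowest terms) of x^3 - 326 would satisfy p^3 = 326 q^3, forcing q = 1 and p^3 = 326; but 326 is not a perfect cube, contradiction. A monic cubic over Q with no rational root is irreducible (any nontrivial factorization would include a linear factor). Hence x^3 - 326 is the minimal polynomial of α, and in particular [Q(α):Q] = 3.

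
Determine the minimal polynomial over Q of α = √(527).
m_α(x) = x^2 - 527

α satisfies α^2 - 527 = 0, so x^2 - 527 annihilates α. Since d = 527 is squarefree and ≠ 1, it is not a perfect square in Q, so x^2 - 527 has no rational root and is therefore irreducible over Q (a degree-2 polynomial over a field is irreducible iff it has no root). Hence m_α(x) = x^2 - 527.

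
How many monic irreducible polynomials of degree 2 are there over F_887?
There are 392941 monic irreducible polynomials of degree 2 over F_887

Each element of F_{887^2} that lies in no proper subfield is a root of exactly one monic irreducible of degree 2 over F_887, and each such polynomial has 2 distinct roots in F_{887^2}. By Möbius inversion the count is N_887(2) = (1/2) Σ_{d|2} μ(2/d) · 887^d = (1/2)(μ(2)·887^1 + μ(1)·887^2) = 785882/2 = 392941.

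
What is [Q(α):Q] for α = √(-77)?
[Q(α):Q] = 2

[Q(α):Q] equals the degree of the minimal polynomial of α. Here α^2 = -77 and x^2 + 77 is irreducible (d = -77 is squarefree, ≠ 1, hence not a square), so deg(m_α) = 2. Thus [Q(α):Q] = 2.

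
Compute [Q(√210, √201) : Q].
[Q(√210, √201) : Q] = 4

[Q(√210):Q] = 2 (min poly x^2 - 210, irreducible since 210 is squarefree > 1). For the top step, suppose √201 ∈ Q(√210), say √201 = c + d√210 with c, d ∈ Q. Squaring: 201 = c^2 + 210d^2 + 2cd√210. Since √210 ∉ Q this forces 2cd = 0. If d = 0 then √201 = c ∈ Q, contradicting 201 squarefree > 1. If c = 0 then 201 = 210d^2, so 210·201 = (210d)^2 is a perfect square in Q — but 210·201 = 42210 is not a perfect square (since 210 and 201 are distinct squarefree integers). Contradiction. Hence √201 ∉ Q(√210), so x^2 - 201 stays irreducible over Q(√210) and [Q(√210, √201) : Q(√210)] = 2. By the tower law, [Q(√210, √201) : Q] = 2 · 2 = 4.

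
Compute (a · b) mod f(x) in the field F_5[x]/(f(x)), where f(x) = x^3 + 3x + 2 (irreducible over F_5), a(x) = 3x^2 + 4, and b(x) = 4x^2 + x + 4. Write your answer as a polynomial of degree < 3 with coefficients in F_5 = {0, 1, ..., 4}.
a · b ≡ 2x^2 + x (mod f(x))

Multiply in F_5[x]: a(x)·b(x) = (3x^2 + 4)·(4x^2 + x + 4) = 2x^4 + 3x^3 + 3x^2 + 4x + 1. This has degree ≥ 3, so divide by f(x) over F_5: 2x^4 + 3x^3 + 3x^2 + 4x + 1 = (2x + 3)·(x^3 + 3x + 2) + (2x^2 + x). Hence a·b ≡ 2x^2 + x (mod f). (F_5[x]/(f) is a field with 5^3 = 125 elements since f is irreducible of degree 3.)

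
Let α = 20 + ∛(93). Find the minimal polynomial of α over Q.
m_α(x) = x^3 - 60x^2 + 1200x - 8093

Set β = α - 20 = ∛(93), so β^3 = 93. Then (α - 20)^3 - 93 = 0, i.e. α is a root of g(x) = (x - 20)^3 - 93 = x^3 - 60x^2 + 1200x - 8093. Since g(x) = h(x - 20) where h(x) = x^3 - 93, and h is irreducible over Q (because 93 is not a perfect cube, so h has no rational root, and a monic cubic with no rational root is irreducible), g is also irreducible (irreducibility is preserved under the substitution x → x - 20). Hence m_α(x) = x^3 - 60x^2 + 1200x - 8093.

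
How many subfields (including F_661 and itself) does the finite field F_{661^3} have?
F_{661^3} has 2 subfields

The subfields of F_{p^n} are exactly the fields F_{p^d} for d | n (each is the fixed field of the unique index-d subgroup of Gal(F_{p^n}/F_p) ≅ Z/nZ). The divisors of n = 3 are {1, 3}, giving 2 subfields: F_{661^1}, F_{661^3}.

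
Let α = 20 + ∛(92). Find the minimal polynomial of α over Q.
m_α(x) = x^3 - 60x^2 + 1200x - 8092

Set β = α - 20 = ∛(92), so β^3 = 92. Then (α - 20)^3 - 92 = 0, i.e. α is a root of g(x) = (x - 20)^3 - 92 = x^3 - 60x^2 + 1200x - 8092. Since g(x) = h(x - 20) where h(x) = x^3 - 92, and h is irreducible over Q (because 92 is not a perfect cube, so h has no rational root, and a monic cubic with no rational root is irreducible), g is also irreducible (irreducibility is preserved under the substitution x → x - 20). Hence m_α(x) = x^3 - 60x^2 + 1200x - 8092.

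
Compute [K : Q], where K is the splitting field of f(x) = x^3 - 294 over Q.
[K : Q] = 6

The roots of x^3 - 294 are ∛294, ω∛294, ω^2∛294 where ω = e^(2πi/3) is a primitive cube root of unity, so K = Q(∛294, ω). Now [Q(∛294):Q] = 3 (since 294 is not a perfect cube, x^3 - 294 is irreducible) and [Q(ω):Q] = 2. Both 2 and 3 divide [K:Q], and [K:Q] ≤ 3·2 = 6, so [K:Q] = 6. (Equivalently: Q(∛294) ⊂ R but ω ∉ R, so [K : Q(∛294)] = 2.)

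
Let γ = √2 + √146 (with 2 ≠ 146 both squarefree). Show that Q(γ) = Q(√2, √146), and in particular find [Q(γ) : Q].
[Q(γ) : Q] = 4 (equivalently, Q(γ) = Q(√2, √146))

Obviously Q(γ) ⊆ Q(√2, √146), and [Q(√2, √146):Q] = 4 (since 2, 146 are distinct squarefree integers > 1 with 292 not a perfect square). To show equality we compute the minimal polynomial of γ. From γ = √2 + √146: γ^2 = 2 + 2√(292) + 146 = 148 + 2√(292), so γ^2 - 148 = 2√(292); squaring, (γ^2 - 148)^2 = 4·292, i.e. γ^4 - 296γ^2 + 21904 - 1168 = 0, i.e. γ^4 - 296γ^2 + 20736 = 0. So γ is a root of x^4 - 296x^2 + 20736. This polynomial is irreducible over Q: it has no rational root (each ±√2 ± √146 is irrational), and any factorization into two quadratics over Q would force √(292) ∈ Q (pairing opposite roots) or √2, √146 ∈ Q (other pairings), all impossible. Hence [Q(γ):Q] = 4 = [Q(√2, √146):Q], so Q(γ) = Q(√2, √146).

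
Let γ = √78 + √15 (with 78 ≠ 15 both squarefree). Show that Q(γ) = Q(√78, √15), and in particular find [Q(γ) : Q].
[Q(γ) : Q] = 4 (equivalently, Q(γ) = Q(√78, √15))

Obviously Q(γ) ⊆ Q(√78, √15), and [Q(√78, √15):Q] = 4 (since 78, 15 are distinct squarefree integers > 1 with 1170 not a perfect square). To show equality we compute the minimal polynomial of γ. From γ = √78 + √15: γ^2 = 78 + 2√(1170) + 15 = 93 + 2√(1170), so γ^2 - 93 = 2√(1170); squaring, (γ^2 - 93)^2 = 4·1170, i.e. γ^4 - 186γ^2 + 8649 - 4680 = 0, i.e. γ^4 - 186γ^2 + 3969 = 0. So γ is a root of x^4 - 186x^2 + 3969. This polynomial is irreducible over Q: it has no rational root (each ±√78 ± √15 is irrational), and any factorization into two quadratics over Q would force √(1170) ∈ Q (pairing opposite roots) or √78, √15 ∈ Q (other pairings), all impossible. Hence [Q(γ):Q] = 4 = [Q(√78, √15):Q], so Q(γ) = Q(√78, √15).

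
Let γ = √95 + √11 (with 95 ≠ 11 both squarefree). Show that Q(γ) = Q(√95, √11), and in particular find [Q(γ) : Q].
[Q(γ) : Q] = 4 (equivalently, Q(γ) = Q(√95, √11))

Obviously Q(γ) ⊆ Q(√95, √11), and [Q(√95, √11):Q] = 4 (since 95, 11 are distinct squarefree integers > 1 with 1045 not a perfect square). To show equality we compute the minimal polynomial of γ. From γ = √95 + √11: γ^2 = 95 + 2√(1045) + 11 = 106 + 2√(1045), so γ^2 - 106 = 2√(1045); squaring, (γ^2 - 106)^2 = 4·1045, i.e. γ^4 - 212γ^2 + 11236 - 4180 = 0, i.e. γ^4 - 212γ^2 + 7056 = 0. So γ is a root of x^4 - 212x^2 + 7056. This polynomial is irreducible over Q: it has no rational root (each ±√95 ± √11 is irrational), and any factorization into two quadratics over Q would force √(1045) ∈ Q (pairing opposite roots) or √95, √11 ∈ Q (other pairings), all impossible. Hence [Q(γ):Q] = 4 = [Q(√95, √11):Q], so Q(γ) = Q(√95, √11).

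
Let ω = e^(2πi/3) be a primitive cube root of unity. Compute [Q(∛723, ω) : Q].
[Q(∛723, ω) : Q] = 6

[Q(∛723):Q] = 3 (min poly x^3 - 723, irreducible since 723 is not a perfect cube). [Q(ω):Q] = 2 (min poly x^2 + x + 1). Since Q(∛723) ⊂ R and ω ∉ R, we have ω ∉ Q(∛723), so x^2 + x + 1 remains irreducible over Q(∛723) and [Q(∛723, ω) : Q(∛723)] = 2. By the tower law, [Q(∛723, ω) : Q] = 3 · 2 = 6. (In fact Q(∛723, ω) is the splitting field of x^3 - 723 over Q.)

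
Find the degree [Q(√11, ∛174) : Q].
[Q(√11, ∛174) : Q] = 6

Let L = Q(√11, ∛174). Since Q(√11) ⊂ L and [Q(√11):Q] = 2, the tower law gives 2 | [L:Q]. Likewise Q(∛174) ⊂ L with [Q(∛174):Q] = 3 (because 174 is not a perfect cube), so 3 | [L:Q]. As gcd(2,3) = 1, [L:Q] is divisible by 6. Conversely L is generated over Q by √11 and ∛174, so [L:Q] ≤ 2·3 = 6. Therefore [Q(√11, ∛174) : Q] = 6.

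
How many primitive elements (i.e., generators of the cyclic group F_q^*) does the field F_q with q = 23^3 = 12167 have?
There are φ(12166) = 4680 primitive elements

F_q^* is cyclic of order q - 1 = 12166. A cyclic group of order m has exactly φ(m) generators. Here m = 12166 = 2 · 7 · 11 · 79, so the number of primitive elements is φ(12166) = 4680.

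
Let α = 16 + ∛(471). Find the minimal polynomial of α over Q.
m_α(x) = x^3 - 48x^2 + 768x - 4567

Set β = α - 16 = ∛(471), so β^3 = 471. Then (α - 16)^3 - 471 = 0, i.e. α is a root of g(x) = (x - 16)^3 - 471 = x^3 - 48x^2 + 768x - 4567. Since g(x) = h(x - 16) where h(x) = x^3 - 471, and h is irreducible over Q (because 471 is not a perfect cube, so h has no rational root, and a monic cubic with no rational root is irreducible), g is also irreducible (irreducibility is preserved under the substitution x → x - 16). Hence m_α(x) = x^3 - 48x^2 + 768x - 4567.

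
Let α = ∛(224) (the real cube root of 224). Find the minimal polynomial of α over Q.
m_α(x) = x^3 - 224

α satisfies α^3 = 224, so x^3 - 224 annihilates α. By the rational root test, a rational root p/q (in lowest terms) of x^3 - 224 would satisfy p^3 = 224 q^3, forcing q = 1 and p^3 = 224; but 224 is not a perfect cube, contradiction. A monic cubic over Q with no rational root is irreducible (any nontrivial factorization would include a linear factor). Hence x^3 - 224 is the minimal polynomial of α, and in particular [Q(α):Q] = 3.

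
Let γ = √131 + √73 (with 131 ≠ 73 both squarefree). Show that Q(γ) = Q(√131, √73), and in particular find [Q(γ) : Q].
[Q(γ) : Q] = 4 (equivalently, Q(γ) = Q(√131, √73))

Obviously Q(γ) ⊆ Q(√131, √73), and [Q(√131, √73):Q] = 4 (since 131, 73 are distinct squarefree integers > 1 with 9563 not a perfect square). To show equality we compute the minimal polynomial of γ. From γ = √131 + √73: γ^2 = 131 + 2√(9563) + 73 = 204 + 2√(9563), so γ^2 - 204 = 2√(9563); squaring, (γ^2 - 204)^2 = 4·9563, i.e. γ^4 - 408γ^2 + 41616 - 38252 = 0, i.e. γ^4 - 408γ^2 + 3364 = 0. So γ is a root of x^4 - 408x^2 + 3364. This polynomial is irreducible over Q: it has no rational root (each ±√131 ± √73 is irrational), and any factorization into two quadratics over Q would force √(9563) ∈ Q (pairing opposite roots) or √131, √73 ∈ Q (other pairings), all impossible. Hence [Q(γ):Q] = 4 = [Q(√131, √73):Q], so Q(γ) = Q(√131, √73).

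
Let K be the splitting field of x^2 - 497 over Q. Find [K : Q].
[K : Q] = 2

f(x) = x^2 - 497 factors as (x - √497)(x + √497). The splitting field is K = Q(√497). Since 497 is squarefree and > 1, it is not a perfect square, so x^2 - 497 is irreducible over Q and [Q(√497) : Q] = 2. Hence [K : Q] = 2.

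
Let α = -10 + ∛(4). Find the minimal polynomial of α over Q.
m_α(x) = x^3 + 30x^2 + 300x + 996

Set β = α + 10 = ∛(4), so β^3 = 4. Then (α + 10)^3 - 4 = 0, i.e. α is a root of g(x) = (x + 10)^3 - 4 = x^3 + 30x^2 + 300x + 996. Since g(x) = h(x + 10) where h(x) = x^3 - 4, and h is irreducible over Q (because 4 is not a perfect cube, so h has no rational root, and a monic cubic with no rational root is irreducible), g is also irreducible (irreducibility is preserved under the substitution x → x + 10). Hence m_α(x) = x^3 + 30x^2 + 300x + 996.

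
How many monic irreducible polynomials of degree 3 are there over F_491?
There are 39456760 monic irreducible polynomials of degree 3 over F_491

Each element of F_{491^3} that lies in no proper subfield is a root of exactly one monic irreducible of degree 3 over F_491, and each such polynomial has 3 distinct roots in F_{491^3}. By Möbius inversion the count is N_491(3) = (1/3) Σ_{d|3} μ(3/d) · 491^d = (1/3)(μ(3)·491^1 + μ(1)·491^3) = 118370280/3 = 39456760.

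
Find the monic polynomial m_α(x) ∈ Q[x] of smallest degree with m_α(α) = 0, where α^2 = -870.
m_α(x) = x^2 + 870

α satisfies α^2 + 870 = 0, so x^2 + 870 annihilates α. Since d = -870 is squarefree and ≠ 1, it is not a perfect square in Q, so x^2 + 870 has no rational root and is therefore irreducible over Q (a degree-2 polynomial over a field is irreducible iff it has no root). Hence m_α(x) = x^2 + 870.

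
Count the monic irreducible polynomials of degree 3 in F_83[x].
There are 190568 monic irreducible polynomials of degree 3 over F_83

Each element of F_{83^3} that lies in no proper subfield is a root of exactly one monic irreducible of degree 3 over F_83, and each such polynomial has 3 distinct roots in F_{83^3}. By Möbius inversion the count is N_83(3) = (1/3) Σ_{d|3} μ(3/d) · 83^d = (1/3)(μ(3)·83^1 + μ(1)·83^3) = 571704/3 = 190568.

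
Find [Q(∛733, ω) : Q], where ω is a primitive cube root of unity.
[Q(∛733, ω) : Q] = 6

[Q(∛733):Q] = 3 (min poly x^3 - 733, irreducible since 733 is not a perfect cube). [Q(ω):Q] = 2 (min poly x^2 + x + 1). Since Q(∛733) ⊂ R and ω ∉ R, we have ω ∉ Q(∛733), so x^2 + x + 1 remains irreducible over Q(∛733) and [Q(∛733, ω) : Q(∛733)] = 2. By the tower law, [Q(∛733, ω) : Q] = 3 · 2 = 6. (In fact Q(∛733, ω) is the splitting field of x^3 - 733 over Q.)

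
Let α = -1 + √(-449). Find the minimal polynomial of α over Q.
m_α(x) = x^2 + 2x + 450

From α + 1 = √(-449), squaring gives (α + 1)^2 = -449, i.e. α^2 + 2α + 1 = -449, so α^2 + 2α + 450 = 0. The discriminant of x^2 + 2x + 450 is (2)^2 - 4·(450) = 4 - 1800 = -1796, and 4·(-449) is not a perfect square in Q since -449 is squarefree and ≠ 1. Hence x^2 + 2x + 450 is irreducible over Q and is the minimal polynomial of α.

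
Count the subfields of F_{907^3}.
F_{907^3} has 2 subfields

The subfields of F_{p^n} are exactly the fields F_{p^d} for d | n (each is the fixed field of the unique index-d subgroup of Gal(F_{p^n}/F_p) ≅ Z/nZ). The divisors of n = 3 are {1, 3}, giving 2 subfields: F_{907^1}, F_{907^3}.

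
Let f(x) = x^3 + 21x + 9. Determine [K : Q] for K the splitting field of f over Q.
[K : Q] = 6

By the rational root test, any rational root of the monic integer polynomial f(x) = x^3 + 21x + 9 must be an integer dividing the constant term 9, i.e. one of ±{1, 3, 9}. Evaluating: f(1) = 31, f(-1) = -13, f(3) = 99, f(-3) = -81, f(9) = 927, f(-9) = -909; none is 0, so f has no rational root and is therefore irreducible over Q (a cubic with no linear factor over a field is irreducible). For an irreducible cubic, the Galois group is A_3 or S_3 according as the discriminant disc(f) = -4a^3 - 27b^2 = -4·(21)^3 - 27·(9)^2 = -39231 is or is not a square in Q. Here disc(f) = -39231 is not a perfect square in Q, so the Galois group of f over Q is not contained in A_3 and must be all of S_3. The splitting field has degree |S_3| = 6 over Q, so [K : Q] = 6.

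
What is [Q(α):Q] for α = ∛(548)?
[Q(α):Q] = 3

The minimal polynomial of α is x^3 - 548, irreducible over Q since 548 is not a perfect cube (so x^3 - 548 has no rational root). Hence [Q(α):Q] = deg(m_α) = 3.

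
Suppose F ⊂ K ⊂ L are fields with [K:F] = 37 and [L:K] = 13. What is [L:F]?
[L:F] = 481

The tower law says that for any tower of field extensions F ⊂ K ⊂ L with finite degrees, [L:F] = [L:K] · [K:F]. Here this gives [L:F] = 13 · 37 = 481.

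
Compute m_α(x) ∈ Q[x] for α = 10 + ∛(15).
m_α(x) = x^3 - 30x^2 + 300x - 1015

Set β = α - 10 = ∛(15), so β^3 = 15. Then (α - 10)^3 - 15 = 0, i.e. α is a root of g(x) = (x - 10)^3 - 15 = x^3 - 30x^2 + 300x - 1015. Since g(x) = h(x - 10) where h(x) = x^3 - 15, and h is irreducible over Q (because 15 is not a perfect cube, so h has no rational root, and a monic cubic with no rational root is irreducible), g is also irreducible (irreducibility is preserved under the substitution x → x - 10). Hence m_α(x) = x^3 - 30x^2 + 300x - 1015.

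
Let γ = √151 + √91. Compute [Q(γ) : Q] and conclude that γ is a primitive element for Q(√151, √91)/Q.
[Q(γ) : Q] = 4 (equivalently, Q(γ) = Q(√151, √91))

Obviously Q(γ) ⊆ Q(√151, √91), and [Q(√151, √91):Q] = 4 (since 151, 91 are distinct squarefree integers > 1 with 13741 not a perfect square). To show equality we compute the minimal polynomial of γ. From γ = √151 + √91: γ^2 = 151 + 2√(13741) + 91 = 242 + 2√(13741), so γ^2 - 242 = 2√(13741); squaring, (γ^2 - 242)^2 = 4·13741, i.e. γ^4 - 484γ^2 + 58564 - 54964 = 0, i.e. γ^4 - 484γ^2 + 3600 = 0. So γ is a root of x^4 - 484x^2 + 3600. This polynomial is irreducible over Q: it has no rational root (each ±√151 ± √91 is irrational), and any factorization into two quadratics over Q would force √(13741) ∈ Q (pairing opposite roots) or √151, √91 ∈ Q (other pairings), all impossible. Hence [Q(γ):Q] = 4 = [Q(√151, √91):Q], so Q(γ) = Q(√151, √91).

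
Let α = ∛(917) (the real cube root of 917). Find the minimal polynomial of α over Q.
m_α(x) = x^3 - 917

α satisfies α^3 = 917, so x^3 - 917 annihilates α. By the rational root test, a rational root p/q (in lowest terms) of x^3 - 917 would satisfy p^3 = 917 q^3, forcing q = 1 and p^3 = 917; but 917 is not a perfect cube, contradiction. A monic cubic over Q with no rational root is irreducible (any nontrivial factorization would include a linear factor). Hence x^3 - 917 is the minimal polynomial of α, and in particular [Q(α):Q] = 3.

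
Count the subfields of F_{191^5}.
F_{191^5} has 2 subfields

The subfields of F_{p^n} are exactly the fields F_{p^d} for d | n (each is the fixed field of the unique index-d subgroup of Gal(F_{p^n}/F_p) ≅ Z/nZ). The divisors of n = 5 are {1, 5}, giving 2 subfields: F_{191^1}, F_{191^5}.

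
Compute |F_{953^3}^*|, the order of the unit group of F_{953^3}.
|F_{953^3}^*| = 865523176

F_{953^3} has 953^3 = 865523177 elements; its multiplicative group consists of all nonzero elements, so |F_{953^3}^*| = 865523177 - 1 = 865523176. (It is cyclic since any finite subgroup of the multiplicative group of a field is cyclic.)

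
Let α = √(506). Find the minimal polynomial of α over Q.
m_α(x) = x^2 - 506

α satisfies α^2 - 506 = 0, so x^2 - 506 annihilates α. Since d = 506 is squarefree and ≠ 1, it is not a perfect square in Q, so x^2 - 506 has no rational root and is therefore irreducible over Q (a degree-2 polynomial over a field is irreducible iff it has no root). Hence m_α(x) = x^2 - 506.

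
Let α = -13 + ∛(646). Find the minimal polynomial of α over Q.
m_α(x) = x^3 + 39x^2 + 507x + 1551

Set β = α + 13 = ∛(646), so β^3 = 646. Then (α + 13)^3 - 646 = 0, i.e. α is a root of g(x) = (x + 13)^3 - 646 = x^3 + 39x^2 + 507x + 1551. Since g(x) = h(x + 13) where h(x) = x^3 - 646, and h is irreducible over Q (because 646 is not a perfect cube, so h has no rational root, and a monic cubic with no rational root is irreducible), g is also irreducible (irreducibility is preserved under the substitution x → x + 13). Hence m_α(x) = x^3 + 39x^2 + 507x + 1551.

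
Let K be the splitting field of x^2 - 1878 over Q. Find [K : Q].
[K : Q] = 2

f(x) = x^2 - 1878 factors as (x - √1878)(x + √1878). The splitting field is K = Q(√1878). Since 1878 is squarefree and > 1, it is not a perfect square, so x^2 - 1878 is irreducible over Q and [Q(√1878) : Q] = 2. Hence [K : Q] = 2.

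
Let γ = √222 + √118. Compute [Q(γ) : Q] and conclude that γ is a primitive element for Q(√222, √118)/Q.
[Q(γ) : Q] = 4 (equivalently, Q(γ) = Q(√222, √118))

Obviously Q(γ) ⊆ Q(√222, √118), and [Q(√222, √118):Q] = 4 (since 222, 118 are distinct squarefree integers > 1 with 26196 not a perfect square). To show equality we compute the minimal polynomial of γ. From γ = √222 + √118: γ^2 = 222 + 2√(26196) + 118 = 340 + 2√(26196), so γ^2 - 340 = 2√(26196); squaring, (γ^2 - 340)^2 = 4·26196, i.e. γ^4 - 680γ^2 + 115600 - 104784 = 0, i.e. γ^4 - 680γ^2 + 10816 = 0. So γ is a root of x^4 - 680x^2 + 10816. This polynomial is irreducible over Q: it has no rational root (each ±√222 ± √118 is irrational), and any factorization into two quadratics over Q would force √(26196) ∈ Q (pairing opposite roots) or √222, √118 ∈ Q (other pairings), all impossible. Hence [Q(γ):Q] = 4 = [Q(√222, √118):Q], so Q(γ) = Q(√222, √118).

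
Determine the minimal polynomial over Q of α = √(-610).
m_α(x) = x^2 + 610

α satisfies α^2 + 610 = 0, so x^2 + 610 annihilates α. Since d = -610 is squarefree and ≠ 1, it is not a perfect square in Q, so x^2 + 610 has no rational root and is therefore irreducible over Q (a degree-2 polynomial over a field is irreducible iff it has no root). Hence m_α(x) = x^2 + 610.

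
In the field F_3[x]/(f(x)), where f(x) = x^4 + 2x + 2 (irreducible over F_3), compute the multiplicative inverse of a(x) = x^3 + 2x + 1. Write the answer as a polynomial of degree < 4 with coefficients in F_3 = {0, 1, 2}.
a(x)^(-1) ≡ x^3 + x + 1 (mod f(x))

Since f is irreducible over F_3, F_3[x]/(f) is a field and a(x) ≠ 0 has an inverse. Apply the extended Euclidean algorithm to f(x) and a(x) in F_3[x]: f(x) = (x)·a(x) + (x^2 + x + 2);  a(x) = (x + 2)·(x^2 + x + 2) + (x);  (x^2 + x + 2) = (x + 1)·(x) + (2). The last nonzero remainder is the constant 2 = gcd(f, a) in F_3. Back-substituting through the division chain expresses 2 = s(x)·a(x) + t(x)·f(x) with s(x) ≡ 2x^3 + 2x + 2 (mod f), so (2x^3 + 2x + 2)·a(x) ≡ 2 (mod f). Multiplying by 2^(-1) ≡ 2 in F_3 gives a(x)^(-1) ≡ 2·(2x^3 + 2x + 2) ≡ x^3 + x + 1 (mod f). Check: (x^3 + 2x + 1)·(x^3 + x + 1) = x^6 + 2x^3 + 2x^2 + 1 ≡ 1 (mod x^4 + 2x + 2).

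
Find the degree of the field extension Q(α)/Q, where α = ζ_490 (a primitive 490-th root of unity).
[Q(α):Q] = 168

The minimal polynomial of ζ_490 over Q is the 490-th cyclotomic polynomial Φ_490(x), which is irreducible over Q and has degree φ(490) = 168. Hence [Q(α):Q] = φ(490) = 168.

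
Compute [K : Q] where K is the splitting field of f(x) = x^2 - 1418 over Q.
[K : Q] = 2

f(x) = x^2 - 1418 factors as (x - √1418)(x + √1418). The splitting field is K = Q(√1418). Since 1418 is squarefree and > 1, it is not a perfect square, so x^2 - 1418 is irreducible over Q and [Q(√1418) : Q] = 2. Hence [K : Q] = 2.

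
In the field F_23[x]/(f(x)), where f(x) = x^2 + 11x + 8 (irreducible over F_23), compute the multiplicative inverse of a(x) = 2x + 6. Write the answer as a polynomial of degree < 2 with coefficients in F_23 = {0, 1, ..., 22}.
a(x)^(-1) ≡ 18x + 6 (mod f(x))

Since f is irreducible over F_23, F_23[x]/(f) is a field and a(x) ≠ 0 has an inverse. Apply the extended Euclidean algorithm to f(x) and a(x) in F_23[x]: f(x) = (12x + 4)·a(x) + (7). The last nonzero remainder is the constant 7 = gcd(f, a) in F_23. Back-substituting through the division chain expresses 7 = s(x)·a(x) + t(x)·f(x) with s(x) ≡ 11x + 19 (mod f), so (11x + 19)·a(x) ≡ 7 (mod f). Multiplying by 7^(-1) ≡ 10 in F_23 gives a(x)^(-1) ≡ 10·(11x + 19) ≡ 18x + 6 (mod f). Check: (2x + 6)·(18x + 6) = 13x^2 + 5x + 13 ≡ 1 (mod x^2 + 11x + 8).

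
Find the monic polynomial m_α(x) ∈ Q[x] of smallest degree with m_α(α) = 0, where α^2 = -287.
m_α(x) = x^2 + 287

α satisfies α^2 + 287 = 0, so x^2 + 287 annihilates α. Since d = -287 is squarefree and ≠ 1, it is not a perfect square in Q, so x^2 + 287 has no rational root and is therefore irreducible over Q (a degree-2 polynomial over a field is irreducible iff it has no root). Hence m_α(x) = x^2 + 287.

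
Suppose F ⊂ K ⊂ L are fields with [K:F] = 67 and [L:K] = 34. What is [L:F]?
[L:F] = 2278

The tower law says that for any tower of field extensions F ⊂ K ⊂ L with finite degrees, [L:F] = [L:K] · [K:F]. Here this gives [L:F] = 34 · 67 = 2278.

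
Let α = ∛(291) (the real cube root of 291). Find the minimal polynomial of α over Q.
m_α(x) = x^3 - 291

α satisfies α^3 = 291, so x^3 - 291 annihilates α. By the rational root test, a rational root p/q (in lowest terms) of x^3 - 291 would satisfy p^3 = 291 q^3, forcing q = 1 and p^3 = 291; but 291 is not a perfect cube, contradiction. A monic cubic over Q with no rational root is irreducible (any nontrivial factorization would include a linear factor). Hence x^3 - 291 is the minimal polynomial of α, and in particular [Q(α):Q] = 3.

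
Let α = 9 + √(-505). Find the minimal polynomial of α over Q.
m_α(x) = x^2 - 18x + 586

From α - 9 = √(-505), squaring gives (α - 9)^2 = -505, i.e. α^2 - 18α + 81 = -505, so α^2 - 18α + 586 = 0. The discriminant of x^2 - 18x + 586 is (-18)^2 - 4·(586) = 324 - 2344 = -2020, and 4·(-505) is not a perfect square in Q since -505 is squarefree and ≠ 1. Hence x^2 - 18x + 586 is irreducible over Q and is the minimal polynomial of α.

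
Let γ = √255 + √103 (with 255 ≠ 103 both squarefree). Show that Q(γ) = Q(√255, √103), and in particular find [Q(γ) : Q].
[Q(γ) : Q] = 4 (equivalently, Q(γ) = Q(√255, √103))

Obviously Q(γ) ⊆ Q(√255, √103), and [Q(√255, √103):Q] = 4 (since 255, 103 are distinct squarefree integers > 1 with 26265 not a perfect square). To show equality we compute the minimal polynomial of γ. From γ = √255 + √103: γ^2 = 255 + 2√(26265) + 103 = 358 + 2√(26265), so γ^2 - 358 = 2√(26265); squaring, (γ^2 - 358)^2 = 4·26265, i.e. γ^4 - 716γ^2 + 128164 - 105060 = 0, i.e. γ^4 - 716γ^2 + 23104 = 0. So γ is a root of x^4 - 716x^2 + 23104. This polynomial is irreducible over Q: it has no rational root (each ±√255 ± √103 is irrational), and any factorization into two quadratics over Q would force √(26265) ∈ Q (pairing opposite roots) or √255, √103 ∈ Q (other pairings), all impossible. Hence [Q(γ):Q] = 4 = [Q(√255, √103):Q], so Q(γ) = Q(√255, √103).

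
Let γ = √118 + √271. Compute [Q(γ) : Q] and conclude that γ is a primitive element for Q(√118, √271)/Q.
[Q(γ) : Q] = 4 (equivalently, Q(γ) = Q(√118, √271))

Obviously Q(γ) ⊆ Q(√118, √271), and [Q(√118, √271):Q] = 4 (since 118, 271 are distinct squarefree integers > 1 with 31978 not a perfect square). To show equality we compute the minimal polynomial of γ. From γ = √118 + √271: γ^2 = 118 + 2√(31978) + 271 = 389 + 2√(31978), so γ^2 - 389 = 2√(31978); squaring, (γ^2 - 389)^2 = 4·31978, i.e. γ^4 - 778γ^2 + 151321 - 127912 = 0, i.e. γ^4 - 778γ^2 + 23409 = 0. So γ is a root of x^4 - 778x^2 + 23409. This polynomial is irreducible over Q: it has no rational root (each ±√118 ± √271 is irrational), and any factorization into two quadratics over Q would force √(31978) ∈ Q (pairing opposite roots) or √118, √271 ∈ Q (other pairings), all impossible. Hence [Q(γ):Q] = 4 = [Q(√118, √271):Q], so Q(γ) = Q(√118, √271).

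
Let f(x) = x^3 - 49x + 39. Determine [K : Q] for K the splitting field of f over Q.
[K : Q] = 6

By the rational root test, any rational root of the monic integer polynomial f(x) = x^3 - 49x + 39 must be an integer dividing the constant term 39, i.e. one of ±{1, 3, 13, 39}. Evaluating: f(1) = -9, f(-1) = 87, f(3) = -81, f(-3) = 159, f(13) = 1599, f(-13) = -1521, f(39) = 57447, f(-39) = -57369; none is 0, so f has no rational root and is therefore irreducible over Q (a cubic with no linear factor over a field is irreducible). For an irreducible cubic, the Galois group is A_3 or S_3 according as the discriminant disc(f) = -4a^3 - 27b^2 = -4·(-49)^3 - 27·(39)^2 = 429529 is or is not a square in Q. Here disc(f) = 429529 is not a perfect square in Q, so the Galois group of f over Q is not contained in A_3 and must be all of S_3. The splitting field has degree |S_3| = 6 over Q, so [K : Q] = 6.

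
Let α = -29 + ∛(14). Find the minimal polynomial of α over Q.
m_α(x) = x^3 + 87x^2 + 2523x + 24375

Set β = α + 29 = ∛(14), so β^3 = 14. Then (α + 29)^3 - 14 = 0, i.e. α is a root of g(x) = (x + 29)^3 - 14 = x^3 + 87x^2 + 2523x + 24375. Since g(x) = h(x + 29) where h(x) = x^3 - 14, and h is irreducible over Q (because 14 is not a perfect cube, so h has no rational root, and a monic cubic with no rational root is irreducible), g is also irreducible (irreducibility is preserved under the substitution x → x + 29). Hence m_α(x) = x^3 + 87x^2 + 2523x + 24375.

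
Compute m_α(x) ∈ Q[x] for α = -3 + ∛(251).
m_α(x) = x^3 + 9x^2 + 27x - 224

Set β = α + 3 = ∛(251), so β^3 = 251. Then (α + 3)^3 - 251 = 0, i.e. α is a root of g(x) = (x + 3)^3 - 251 = x^3 + 9x^2 + 27x - 224. Since g(x) = h(x + 3) where h(x) = x^3 - 251, and h is irreducible over Q (because 251 is not a perfect cube, so h has no rational root, and a monic cubic with no rational root is irreducible), g is also irreducible (irreducibility is preserved under the substitution x → x + 3). Hence m_α(x) = x^3 + 9x^2 + 27x - 224.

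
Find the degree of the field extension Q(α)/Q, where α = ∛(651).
[Q(α):Q] = 3

The minimal polynomial of α is x^3 - 651, irreducible over Q since 651 is not a perfect cube (so x^3 - 651 has no rational root). Hence [Q(α):Q] = deg(m_α) = 3.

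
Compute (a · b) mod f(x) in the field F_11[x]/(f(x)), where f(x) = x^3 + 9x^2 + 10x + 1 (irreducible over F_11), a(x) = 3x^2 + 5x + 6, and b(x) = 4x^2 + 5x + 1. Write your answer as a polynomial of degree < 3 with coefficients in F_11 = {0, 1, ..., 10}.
a · b ≡ 6x^2 + 5x + 2 (mod f(x))

Multiply in F_11[x]: a(x)·b(x) = (3x^2 + 5x + 6)·(4x^2 + 5x + 1) = x^4 + 2x^3 + 8x^2 + 2x + 6. This has degree ≥ 3, so divide by f(x) over F_11: x^4 + 2x^3 + 8x^2 + 2x + 6 = (x + 4)·(x^3 + 9x^2 + 10x + 1) + (6x^2 + 5x + 2). Hence a·b ≡ 6x^2 + 5x + 2 (mod f). (F_11[x]/(f) is a field with 11^3 = 1331 elements since f is irreducible of degree 3.)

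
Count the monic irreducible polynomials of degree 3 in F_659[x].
There are 95396840 monic irreducible polynomials of degree 3 over F_659

Each element of F_{659^3} that lies in no proper subfield is a root of exactly one monic irreducible of degree 3 over F_659, and each such polynomial has 3 distinct roots in F_{659^3}. By Möbius inversion the count is N_659(3) = (1/3) Σ_{d|3} μ(3/d) · 659^d = (1/3)(μ(3)·659^1 + μ(1)·659^3) = 286190520/3 = 95396840.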